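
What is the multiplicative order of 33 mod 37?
9

37 is prime, so ord(33) divides φ(37) = 36.
Divisors of 36: 1, 2, 3, 4, 6, 9, 12, 18, 36.
Repeated squaring: 33^1 ≡ 33, 33^2 ≡ 16, 33^4 ≡ 34, 33^8 ≡ 9, 33^16 ≡ 7, 33^32 ≡ 12 (mod 37).
Test 33^d mod 37 for each divisor d in increasing order:
33^1 ≡ 33
33^2 ≡ 16
33^3 = 33^2·33^1 ≡ 10
33^4 ≡ 34
33^6 = 33^4·33^2 ≡ 26
33^9 = 33^8·33^1 ≡ 1  ← first divisor giving 1
The order is 9.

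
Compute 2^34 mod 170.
4

Repeated squaring. Binary of 34 = 100010.
2^1 ≡ 2 (mod 170); 2^2 ≡ 4 (mod 170); 2^4 ≡ 16 (mod 170); 2^8 ≡ 86 (mod 170); 2^16 ≡ 86 (mod 170); 2^32 ≡ 86 (mod 170)
2^34 = 2^2 × 2^32 ≡ 4 (mod 170)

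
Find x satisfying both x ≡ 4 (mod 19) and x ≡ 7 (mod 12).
175

Using Chinese Remainder Theorem:
M = 19 × 12 = 228
M1 = 12, M2 = 19
y1 = 12^(-1) mod 19 = 8
y2 = 19^(-1) mod 12 = 7
x = (4×12×8 + 7×19×7) mod 228 = 175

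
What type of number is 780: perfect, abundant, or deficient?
abundant

Proper divisors of 780: sum = 1 + 2 + 3 + 4 + 5 + 6 + 10 + 12 + ... + 156 + 195 + 260 + 390 (23 divisors) = 1572
Since 1572 > 780, 780 is abundant.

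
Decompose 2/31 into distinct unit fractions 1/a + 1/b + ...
1/16 + 1/496

Greedy algorithm:
2/31: ceiling(31/2) = 16, use 1/16
1/496: ceiling(496/1) = 496, use 1/496
Result: 2/31 = 1/16 + 1/496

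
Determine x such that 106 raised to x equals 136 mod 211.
8

Baby-step giant-step with step n = ⌈√211⌉ = 15.
Baby steps 106^j mod 211 (j:value) for j=0..14: 0:1, 1:106, 2:53, 3:132, 4:66, 5:33, 6:122, 7:61, 8:136, 9:68, 10:34, 11:17, 12:114, 13:57, 14:134.
h = 136 is already in the table at j=8, so x = 8.
Check: 106^8 ≡ 136 (mod 211).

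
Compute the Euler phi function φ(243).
162

243 = 3^5
φ(n) = n × ∏(1 - 1/p) for each prime p dividing n
φ(243) = 243 × (1 - 1/3) = 162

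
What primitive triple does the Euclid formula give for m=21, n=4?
(425, 168, 457)

Euclid's formula: a = m² - n², b = 2mn, c = m² + n²
m = 21, n = 4
a = 21² - 4² = 441 - 16 = 425
b = 2 × 21 × 4 = 168
c = 21² + 4² = 441 + 16 = 457
Verification: 425² + 168² = 180625 + 28224 = 208849 = 457² ✓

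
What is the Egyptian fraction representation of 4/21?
1/6 + 1/42

Greedy algorithm:
4/21: ceiling(21/4) = 6, use 1/6
1/42: ceiling(42/1) = 42, use 1/42
Result: 4/21 = 1/6 + 1/42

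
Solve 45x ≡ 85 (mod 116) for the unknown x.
x ≡ 105 (mod 116)

gcd(45, 116) = 1, which divides 85, so solutions exist.
Find 45^(-1) mod 116 by the extended Euclidean algorithm:
116 = 2 × 45 + 26  ⟹  26 = (1)·116 + (-2)·45
45 = 1 × 26 + 19  ⟹  19 = (-1)·116 + (3)·45
26 = 1 × 19 + 7  ⟹  7 = (2)·116 + (-5)·45
19 = 2 × 7 + 5  ⟹  5 = (-5)·116 + (13)·45
7 = 1 × 5 + 2  ⟹  2 = (7)·116 + (-18)·45
5 = 2 × 2 + 1  ⟹  1 = (-19)·116 + (49)·45
So (49)·45 ≡ 1 (mod 116), i.e. 45^(-1) ≡ 49 (mod 116).
x ≡ 49 × 85 = 4165 ≡ 105 (mod 116).
Check: 45 × 105 = 4725 ≡ 85 (mod 116).
Unique solution: x ≡ 105 (mod 116)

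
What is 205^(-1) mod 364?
277

gcd(205, 364) = 1, so the inverse exists.
Extended Euclidean algorithm on (364, 205):
364 = 1 × 205 + 159  ⟹  159 = (1)·364 + (-1)·205
205 = 1 × 159 + 46  ⟹  46 = (-1)·364 + (2)·205
159 = 3 × 46 + 21  ⟹  21 = (4)·364 + (-7)·205
46 = 2 × 21 + 4  ⟹  4 = (-9)·364 + (16)·205
21 = 5 × 4 + 1  ⟹  1 = (49)·364 + (-87)·205
So (-87)·205 ≡ 1 (mod 364), i.e. 205^(-1) ≡ -87 ≡ 277 (mod 364).
Check: 205 × 277 = 56785 ≡ 1 (mod 364)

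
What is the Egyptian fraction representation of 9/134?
1/15 + 1/2010

Greedy algorithm:
9/134: ceiling(134/9) = 15, use 1/15
1/2010: ceiling(2010/1) = 2010, use 1/2010
Result: 9/134 = 1/15 + 1/2010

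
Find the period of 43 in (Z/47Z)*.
46

47 is prime, so ord(43) divides φ(47) = 46.
Divisors of 46: 1, 2, 23, 46.
Repeated squaring: 43^1 ≡ 43, 43^2 ≡ 16, 43^4 ≡ 21, 43^8 ≡ 18, 43^16 ≡ 42, 43^32 ≡ 25 (mod 47).
Test 43^d mod 47 for each divisor d in increasing order:
43^1 ≡ 43
43^2 ≡ 16
43^23 = 43^16·43^4·43^2·43^1 ≡ 46
43^46 = 43^32·43^8·43^4·43^2 ≡ 1  ← first divisor giving 1
The order is 46.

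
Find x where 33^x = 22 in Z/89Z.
84

Baby-step giant-step with step n = ⌈√89⌉ = 10.
Baby steps 33^j mod 89 (j:value) for j=0..9: 0:1, 1:33, 2:21, 3:70, 4:85, 5:46, 6:5, 7:76, 8:16, 9:83.
Giant-step multiplier: 33^(-10) ≡ 33^(88-10) = 33^78 ≡ 40 (mod 89).
Giant steps γ_i = 22·40^i mod 89: γ_0=22, γ_1=79, γ_2=45, γ_3=20, γ_4=88, γ_5=49, γ_6=2, γ_7=80, γ_8=85 (in table at j=4).
x = i·n + j = 8·10 + 4 = 84.
Check: 33^84 ≡ 22 (mod 89).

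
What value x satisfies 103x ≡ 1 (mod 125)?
17

gcd(103, 125) = 1, so the inverse exists.
Extended Euclidean algorithm on (125, 103):
125 = 1 × 103 + 22  ⟹  22 = (1)·125 + (-1)·103
103 = 4 × 22 + 15  ⟹  15 = (-4)·125 + (5)·103
22 = 1 × 15 + 7  ⟹  7 = (5)·125 + (-6)·103
15 = 2 × 7 + 1  ⟹  1 = (-14)·125 + (17)·103
So (17)·103 ≡ 1 (mod 125), i.e. 103^(-1) ≡ 17 (mod 125).
Check: 103 × 17 = 1751 ≡ 1 (mod 125)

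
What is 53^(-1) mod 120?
77

gcd(53, 120) = 1, so the inverse exists.
Extended Euclidean algorithm on (120, 53):
120 = 2 × 53 + 14  ⟹  14 = (1)·120 + (-2)·53
53 = 3 × 14 + 11  ⟹  11 = (-3)·120 + (7)·53
14 = 1 × 11 + 3  ⟹  3 = (4)·120 + (-9)·53
11 = 3 × 3 + 2  ⟹  2 = (-15)·120 + (34)·53
3 = 1 × 2 + 1  ⟹  1 = (19)·120 + (-43)·53
So (-43)·53 ≡ 1 (mod 120), i.e. 53^(-1) ≡ -43 ≡ 77 (mod 120).
Check: 53 × 77 = 4081 ≡ 1 (mod 120)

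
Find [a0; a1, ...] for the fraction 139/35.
[3; 1, 34]

Euclidean algorithm steps:
139 = 3 × 35 + 34
35 = 1 × 34 + 1
34 = 34 × 1 + 0
Continued fraction: [3; 1, 34]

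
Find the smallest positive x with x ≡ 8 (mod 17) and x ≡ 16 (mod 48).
688

Using Chinese Remainder Theorem:
M = 17 × 48 = 816
M1 = 48, M2 = 17
y1 = 48^(-1) mod 17 = 11
y2 = 17^(-1) mod 48 = 17
x = (8×48×11 + 16×17×17) mod 816 = 688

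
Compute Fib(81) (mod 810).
736

Matrix identity: Q^n = [[F_(n+1), F_n], [F_n, F_(n-1)]] with Q = [[1,1],[1,0]].
n = 81 = 1010001₂. Square-and-multiply, entries mod 810:
Q^1 = [[1,1],[1,0]]
Q^2 = (Q^1)² = [[2,1],[1,1]]
Q^5 = (Q^2)²·Q = [[8,5],[5,3]]
Q^10 = (Q^5)² = [[89,55],[55,34]]
Q^20 = (Q^10)² = [[416,285],[285,131]]
Q^40 = (Q^20)² = [[751,375],[375,376]]
Q^81 = (Q^40)²·Q = [[541,736],[736,615]]
F_81 mod 810 = Q^81[0][1] = 736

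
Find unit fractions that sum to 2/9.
1/5 + 1/45

Greedy algorithm:
2/9: ceiling(9/2) = 5, use 1/5
1/45: ceiling(45/1) = 45, use 1/45
Result: 2/9 = 1/5 + 1/45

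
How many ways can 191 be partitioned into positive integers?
1820701100652

p(n) counts ways to write n as a sum of positive integers (order ignored).
Euler's pentagonal recurrence: p(k) = p(k-1) + p(k-2) - p(k-5) - p(k-7) + p(k-12) + p(k-15) - ... (offsets j(3j∓1)/2, signs ++--, p(0)=1, p(<0)=0).
DP table for k = 0..190: p(0)=1, p(1)=1, p(2)=2, p(3)=3, p(4)=5, p(5)=7, p(6)=11, p(7)=15, p(8)=22, p(9)=30, p(10)=42, p(11)=56, p(12)=77, p(13)=101, p(14)=135, p(15)=176, p(16)=231, p(17)=297, p(18)=385, p(19)=490, p(20)=627, p(21)=792, p(22)=1002, p(23)=1255, p(24)=1575, p(25)=1958, p(26)=2436, p(27)=3010, p(28)=3718, p(29)=4565, p(30)=5604, p(31)=6842, p(32)=8349, p(33)=10143, p(34)=12310, p(35)=14883, p(36)=17977, p(37)=21637, p(38)=26015, p(39)=31185, p(40)=37338, p(41)=44583, p(42)=53174, p(43)=63261, p(44)=75175, p(45)=89134, p(46)=105558, p(47)=124754, p(48)=147273, p(49)=173525, p(50)=204226, p(51)=239943, p(52)=281589, p(53)=329931, p(54)=386155, p(55)=451276, p(56)=526823, p(57)=614154, p(58)=715220, p(59)=831820, p(60)=966467, p(61)=1121505, p(62)=1300156, p(63)=1505499, p(64)=1741630, p(65)=2012558, p(66)=2323520, p(67)=2679689, p(68)=3087735, p(69)=3554345, p(70)=4087968, p(71)=4697205, p(72)=5392783, p(73)=6185689, p(74)=7089500, p(75)=8118264, p(76)=9289091, p(77)=10619863, p(78)=12132164, p(79)=13848650, p(80)=15796476, p(81)=18004327, p(82)=20506255, p(83)=23338469, p(84)=26543660, p(85)=30167357, p(86)=34262962, p(87)=38887673, p(88)=44108109, p(89)=49995925, p(90)=56634173, p(91)=64112359, p(92)=72533807, p(93)=82010177, p(94)=92669720, p(95)=104651419, p(96)=118114304, p(97)=133230930, p(98)=150198136, p(99)=169229875, p(100)=190569292, p(101)=214481126, p(102)=241265379, p(103)=271248950, p(104)=304801365, p(105)=342325709, p(106)=384276336, p(107)=431149389, p(108)=483502844, p(109)=541946240, p(110)=607163746, p(111)=679903203, p(112)=761002156, p(113)=851376628, p(114)=952050665, p(115)=1064144451, p(116)=1188908248, p(117)=1327710076, p(118)=1482074143, p(119)=1653668665, p(120)=1844349560, p(121)=2056148051, p(122)=2291320912, p(123)=2552338241, p(124)=2841940500, p(125)=3163127352, p(126)=3519222692, p(127)=3913864295, p(128)=4351078600, p(129)=4835271870, p(130)=5371315400, p(131)=5964539504, p(132)=6620830889, p(133)=7346629512, p(134)=8149040695, p(135)=9035836076, p(136)=10015581680, p(137)=11097645016, p(138)=12292341831, p(139)=13610949895, p(140)=15065878135, p(141)=16670689208, p(142)=18440293320, p(143)=20390982757, p(144)=22540654445, p(145)=24908858009, p(146)=27517052599, p(147)=30388671978, p(148)=33549419497, p(149)=37027355200, p(150)=40853235313, p(151)=45060624582, p(152)=49686288421, p(153)=54770336324, p(154)=60356673280, p(155)=66493182097, p(156)=73232243759, p(157)=80630964769, p(158)=88751778802, p(159)=97662728555, p(160)=107438159466, p(161)=118159068427, p(162)=129913904637, p(163)=142798995930, p(164)=156919475295, p(165)=172389800255, p(166)=189334822579, p(167)=207890420102, p(168)=228204732751, p(169)=250438925115, p(170)=274768617130, p(171)=301384802048, p(172)=330495499613, p(173)=362326859895, p(174)=397125074750, p(175)=435157697830, p(176)=476715857290, p(177)=522115831195, p(178)=571701605655, p(179)=625846753120, p(180)=684957390936, p(181)=749474411781, p(182)=819876908323, p(183)=896684817527, p(184)=980462880430, p(185)=1071823774337, p(186)=1171432692373, p(187)=1280011042268, p(188)=1398341745571, p(189)=1527273599625, p(190)=1667727404093.
Final step: p(191) = p(190) + p(189) - p(186) - p(184) + p(179) + p(176) - p(169) - p(165) + p(156) + p(151) - p(140) - p(134) + p(121) + p(114) - p(99) - p(91) + p(74) + p(65) - p(46) - p(36) + p(15) + p(4)
= 1667727404093 + 1527273599625 - 1171432692373 - 980462880430 + 625846753120 + 476715857290 - 250438925115 - 172389800255 + 73232243759 + 45060624582 - 15065878135 - 8149040695 + 2056148051 + 952050665 - 169229875 - 64112359 + 7089500 + 2012558 - 105558 - 17977 + 176 + 5
= 1820701100652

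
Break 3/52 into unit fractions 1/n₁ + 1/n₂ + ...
1/18 + 1/468

Greedy algorithm:
3/52: ceiling(52/3) = 18, use 1/18
1/468: ceiling(468/1) = 468, use 1/468
Result: 3/52 = 1/18 + 1/468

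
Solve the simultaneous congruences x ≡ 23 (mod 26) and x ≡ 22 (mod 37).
725

Using Chinese Remainder Theorem:
M = 26 × 37 = 962
M1 = 37, M2 = 26
y1 = 37^(-1) mod 26 = 19
y2 = 26^(-1) mod 37 = 10
x = (23×37×19 + 22×26×10) mod 962 = 725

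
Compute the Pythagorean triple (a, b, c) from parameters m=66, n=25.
(3731, 3300, 4981)

Euclid's formula: a = m² - n², b = 2mn, c = m² + n²
m = 66, n = 25
a = 66² - 25² = 4356 - 625 = 3731
b = 2 × 66 × 25 = 3300
c = 66² + 25² = 4356 + 625 = 4981
Verification: 3731² + 3300² = 13920361 + 10890000 = 24810361 = 4981² ✓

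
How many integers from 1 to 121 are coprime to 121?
110

121 = 11^2
φ(n) = n × ∏(1 - 1/p) for each prime p dividing n
φ(121) = 121 × (1 - 1/11) = 110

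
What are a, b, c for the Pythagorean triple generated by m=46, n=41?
(435, 3772, 3797)

Euclid's formula: a = m² - n², b = 2mn, c = m² + n²
m = 46, n = 41
a = 46² - 41² = 2116 - 1681 = 435
b = 2 × 46 × 41 = 3772
c = 46² + 41² = 2116 + 1681 = 3797
Verification: 435² + 3772² = 189225 + 14227984 = 14417209 = 3797² ✓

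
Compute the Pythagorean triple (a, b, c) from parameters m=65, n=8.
(4161, 1040, 4289)

Euclid's formula: a = m² - n², b = 2mn, c = m² + n²
m = 65, n = 8
a = 65² - 8² = 4225 - 64 = 4161
b = 2 × 65 × 8 = 1040
c = 65² + 8² = 4225 + 64 = 4289
Verification: 4161² + 1040² = 17313921 + 1081600 = 18395521 = 4289² ✓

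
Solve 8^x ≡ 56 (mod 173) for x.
90

Baby-step giant-step with step n = ⌈√173⌉ = 14.
Baby steps 8^j mod 173 (j:value) for j=0..13: 0:1, 1:8, 2:64, 3:166, 4:117, 5:71, 6:49, 7:46, 8:22, 9:3, 10:24, 11:19, 12:152, 13:5.
Giant-step multiplier: 8^(-14) ≡ 8^(172-14) = 8^158 ≡ 13 (mod 173).
Giant steps γ_i = 56·13^i mod 173: γ_0=56, γ_1=36, γ_2=122, γ_3=29, γ_4=31, γ_5=57, γ_6=49 (in table at j=6).
x = i·n + j = 6·14 + 6 = 90.
Check: 8^90 ≡ 56 (mod 173).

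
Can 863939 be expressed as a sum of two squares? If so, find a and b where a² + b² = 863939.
Not possible

Factorization: 863939 = 29 × 31^3
By Fermat: n is sum of two squares iff every prime p ≡ 3 (mod 4) appears to even power.
Prime(s) ≡ 3 (mod 4) with odd exponent: [(31, 3)]
Therefore 863939 cannot be expressed as a² + b².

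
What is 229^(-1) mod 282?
133

gcd(229, 282) = 1, so the inverse exists.
Extended Euclidean algorithm on (282, 229):
282 = 1 × 229 + 53  ⟹  53 = (1)·282 + (-1)·229
229 = 4 × 53 + 17  ⟹  17 = (-4)·282 + (5)·229
53 = 3 × 17 + 2  ⟹  2 = (13)·282 + (-16)·229
17 = 8 × 2 + 1  ⟹  1 = (-108)·282 + (133)·229
So (133)·229 ≡ 1 (mod 282), i.e. 229^(-1) ≡ 133 (mod 282).
Check: 229 × 133 = 30457 ≡ 1 (mod 282)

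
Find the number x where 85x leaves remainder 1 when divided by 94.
73

gcd(85, 94) = 1, so the inverse exists.
Extended Euclidean algorithm on (94, 85):
94 = 1 × 85 + 9  ⟹  9 = (1)·94 + (-1)·85
85 = 9 × 9 + 4  ⟹  4 = (-9)·94 + (10)·85
9 = 2 × 4 + 1  ⟹  1 = (19)·94 + (-21)·85
So (-21)·85 ≡ 1 (mod 94), i.e. 85^(-1) ≡ -21 ≡ 73 (mod 94).
Check: 85 × 73 = 6205 ≡ 1 (mod 94)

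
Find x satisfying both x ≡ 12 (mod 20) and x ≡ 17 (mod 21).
332

Using Chinese Remainder Theorem:
M = 20 × 21 = 420
M1 = 21, M2 = 20
y1 = 21^(-1) mod 20 = 1
y2 = 20^(-1) mod 21 = 20
x = (12×21×1 + 17×20×20) mod 420 = 332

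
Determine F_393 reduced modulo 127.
93

Matrix identity: Q^n = [[F_(n+1), F_n], [F_n, F_(n-1)]] with Q = [[1,1],[1,0]].
n = 393 = 110001001₂. Square-and-multiply, entries mod 127:
Q^1 = [[1,1],[1,0]]
Q^3 = (Q^1)²·Q = [[3,2],[2,1]]
Q^6 = (Q^3)² = [[13,8],[8,5]]
Q^12 = (Q^6)² = [[106,17],[17,89]]
Q^24 = (Q^12)² = [[95,13],[13,82]]
Q^49 = (Q^24)²·Q = [[65,50],[50,15]]
Q^98 = (Q^49)² = [[121,63],[63,58]]
Q^196 = (Q^98)² = [[68,101],[101,94]]
Q^393 = (Q^196)²·Q = [[72,93],[93,106]]
F_393 mod 127 = Q^393[0][1] = 93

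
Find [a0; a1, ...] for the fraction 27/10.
[2; 1, 2, 3]

Euclidean algorithm steps:
27 = 2 × 10 + 7
10 = 1 × 7 + 3
7 = 2 × 3 + 1
3 = 3 × 1 + 0
Continued fraction: [2; 1, 2, 3]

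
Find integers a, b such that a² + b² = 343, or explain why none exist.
Not possible

Factorization: 343 = 7^3
By Fermat: n is sum of two squares iff every prime p ≡ 3 (mod 4) appears to even power.
Prime(s) ≡ 3 (mod 4) with odd exponent: [(7, 3)]
Therefore 343 cannot be expressed as a² + b².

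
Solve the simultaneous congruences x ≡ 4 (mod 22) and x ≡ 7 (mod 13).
202

Using Chinese Remainder Theorem:
M = 22 × 13 = 286
M1 = 13, M2 = 22
y1 = 13^(-1) mod 22 = 17
y2 = 22^(-1) mod 13 = 3
x = (4×13×17 + 7×22×3) mod 286 = 202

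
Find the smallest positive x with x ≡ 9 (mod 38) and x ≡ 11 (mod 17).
351

Using Chinese Remainder Theorem:
M = 38 × 17 = 646
M1 = 17, M2 = 38
y1 = 17^(-1) mod 38 = 9
y2 = 38^(-1) mod 17 = 13
x = (9×17×9 + 11×38×13) mod 646 = 351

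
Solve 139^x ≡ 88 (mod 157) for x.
125

Baby-step giant-step with step n = ⌈√157⌉ = 13.
Baby steps 139^j mod 157 (j:value) for j=0..12: 0:1, 1:139, 2:10, 3:134, 4:100, 5:84, 6:58, 7:55, 8:109, 9:79, 10:148, 11:5, 12:67.
Giant-step multiplier: 139^(-13) ≡ 139^(156-13) = 139^143 ≡ 22 (mod 157).
Giant steps γ_i = 88·22^i mod 157: γ_0=88, γ_1=52, γ_2=45, γ_3=48, γ_4=114, γ_5=153, γ_6=69, γ_7=105, γ_8=112, γ_9=109 (in table at j=8).
x = i·n + j = 9·13 + 8 = 125.
Check: 139^125 ≡ 88 (mod 157).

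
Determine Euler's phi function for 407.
360

407 = 11 × 37
φ(n) = n × ∏(1 - 1/p) for each prime p dividing n
φ(407) = 407 × (1 - 1/11) × (1 - 1/37) = 360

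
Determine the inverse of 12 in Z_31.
13

gcd(12, 31) = 1, so the inverse exists.
Extended Euclidean algorithm on (31, 12):
31 = 2 × 12 + 7  ⟹  7 = (1)·31 + (-2)·12
12 = 1 × 7 + 5  ⟹  5 = (-1)·31 + (3)·12
7 = 1 × 5 + 2  ⟹  2 = (2)·31 + (-5)·12
5 = 2 × 2 + 1  ⟹  1 = (-5)·31 + (13)·12
So (13)·12 ≡ 1 (mod 31), i.e. 12^(-1) ≡ 13 (mod 31).
Check: 12 × 13 = 156 ≡ 1 (mod 31)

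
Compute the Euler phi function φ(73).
72

73 = 73
φ(n) = n × ∏(1 - 1/p) for each prime p dividing n
φ(73) = 73 × (1 - 1/73) = 72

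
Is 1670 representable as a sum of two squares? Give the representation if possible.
Not possible

Factorization: 1670 = 2 × 5 × 167
By Fermat: n is sum of two squares iff every prime p ≡ 3 (mod 4) appears to even power.
Prime(s) ≡ 3 (mod 4) with odd exponent: [(167, 1)]
Therefore 1670 cannot be expressed as a² + b².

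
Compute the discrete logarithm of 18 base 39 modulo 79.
18

Baby-step giant-step with step n = ⌈√79⌉ = 9.
Baby steps 39^j mod 79 (j:value) for j=0..8: 0:1, 1:39, 2:20, 3:69, 4:5, 5:37, 6:21, 7:29, 8:25.
Giant-step multiplier: 39^(-9) ≡ 39^(78-9) = 39^69 ≡ 41 (mod 79).
Giant steps γ_i = 18·41^i mod 79: γ_0=18, γ_1=27, γ_2=1 (in table at j=0).
x = i·n + j = 2·9 + 0 = 18.
Check: 39^18 ≡ 18 (mod 79).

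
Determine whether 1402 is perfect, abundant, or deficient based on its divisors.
deficient

Proper divisors of 1402: sum = 1 + 2 + 701 = 704
Since 704 < 1402, 1402 is deficient.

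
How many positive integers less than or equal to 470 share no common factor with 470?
184

470 = 2 × 5 × 47
φ(n) = n × ∏(1 - 1/p) for each prime p dividing n
φ(470) = 470 × (1 - 1/2) × (1 - 1/5) × (1 - 1/47) = 184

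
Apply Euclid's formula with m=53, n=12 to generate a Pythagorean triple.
(2665, 1272, 2953)

Euclid's formula: a = m² - n², b = 2mn, c = m² + n²
m = 53, n = 12
a = 53² - 12² = 2809 - 144 = 2665
b = 2 × 53 × 12 = 1272
c = 53² + 12² = 2809 + 144 = 2953
Verification: 2665² + 1272² = 7102225 + 1617984 = 8720209 = 2953² ✓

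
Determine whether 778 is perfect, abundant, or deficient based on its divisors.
deficient

Proper divisors of 778: sum = 1 + 2 + 389 = 392
Since 392 < 778, 778 is deficient.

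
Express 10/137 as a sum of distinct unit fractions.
1/14 + 1/640 + 1/613760

Greedy algorithm:
10/137: ceiling(137/10) = 14, use 1/14
3/1918: ceiling(1918/3) = 640, use 1/640
1/613760: ceiling(613760/1) = 613760, use 1/613760
Result: 10/137 = 1/14 + 1/640 + 1/613760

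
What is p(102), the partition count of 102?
241265379

p(n) counts ways to write n as a sum of positive integers (order ignored).
Euler's pentagonal recurrence: p(k) = p(k-1) + p(k-2) - p(k-5) - p(k-7) + p(k-12) + p(k-15) - ... (offsets j(3j∓1)/2, signs ++--, p(0)=1, p(<0)=0).
DP table for k = 0..101: p(0)=1, p(1)=1, p(2)=2, p(3)=3, p(4)=5, p(5)=7, p(6)=11, p(7)=15, p(8)=22, p(9)=30, p(10)=42, p(11)=56, p(12)=77, p(13)=101, p(14)=135, p(15)=176, p(16)=231, p(17)=297, p(18)=385, p(19)=490, p(20)=627, p(21)=792, p(22)=1002, p(23)=1255, p(24)=1575, p(25)=1958, p(26)=2436, p(27)=3010, p(28)=3718, p(29)=4565, p(30)=5604, p(31)=6842, p(32)=8349, p(33)=10143, p(34)=12310, p(35)=14883, p(36)=17977, p(37)=21637, p(38)=26015, p(39)=31185, p(40)=37338, p(41)=44583, p(42)=53174, p(43)=63261, p(44)=75175, p(45)=89134, p(46)=105558, p(47)=124754, p(48)=147273, p(49)=173525, p(50)=204226, p(51)=239943, p(52)=281589, p(53)=329931, p(54)=386155, p(55)=451276, p(56)=526823, p(57)=614154, p(58)=715220, p(59)=831820, p(60)=966467, p(61)=1121505, p(62)=1300156, p(63)=1505499, p(64)=1741630, p(65)=2012558, p(66)=2323520, p(67)=2679689, p(68)=3087735, p(69)=3554345, p(70)=4087968, p(71)=4697205, p(72)=5392783, p(73)=6185689, p(74)=7089500, p(75)=8118264, p(76)=9289091, p(77)=10619863, p(78)=12132164, p(79)=13848650, p(80)=15796476, p(81)=18004327, p(82)=20506255, p(83)=23338469, p(84)=26543660, p(85)=30167357, p(86)=34262962, p(87)=38887673, p(88)=44108109, p(89)=49995925, p(90)=56634173, p(91)=64112359, p(92)=72533807, p(93)=82010177, p(94)=92669720, p(95)=104651419, p(96)=118114304, p(97)=133230930, p(98)=150198136, p(99)=169229875, p(100)=190569292, p(101)=214481126.
Final step: p(102) = p(101) + p(100) - p(97) - p(95) + p(90) + p(87) - p(80) - p(76) + p(67) + p(62) - p(51) - p(45) + p(32) + p(25) - p(10) - p(2)
= 214481126 + 190569292 - 133230930 - 104651419 + 56634173 + 38887673 - 15796476 - 9289091 + 2679689 + 1300156 - 239943 - 89134 + 8349 + 1958 - 42 - 2
= 241265379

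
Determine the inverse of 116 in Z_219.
17

gcd(116, 219) = 1, so the inverse exists.
Extended Euclidean algorithm on (219, 116):
219 = 1 × 116 + 103  ⟹  103 = (1)·219 + (-1)·116
116 = 1 × 103 + 13  ⟹  13 = (-1)·219 + (2)·116
103 = 7 × 13 + 12  ⟹  12 = (8)·219 + (-15)·116
13 = 1 × 12 + 1  ⟹  1 = (-9)·219 + (17)·116
So (17)·116 ≡ 1 (mod 219), i.e. 116^(-1) ≡ 17 (mod 219).
Check: 116 × 17 = 1972 ≡ 1 (mod 219)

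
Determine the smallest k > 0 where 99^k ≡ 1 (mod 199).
198

199 is prime, so ord(99) divides φ(199) = 198.
Divisors of 198: 1, 2, 3, 6, 9, 11, 18, 22, 33, 66, 99, 198.
Repeated squaring: 99^1 ≡ 99, 99^2 ≡ 50, 99^4 ≡ 112, 99^8 ≡ 7, 99^16 ≡ 49, 99^32 ≡ 13, 99^64 ≡ 169, 99^128 ≡ 104 (mod 199).
Test 99^d mod 199 for each divisor d in increasing order:
99^1 ≡ 99
99^2 ≡ 50
99^3 = 99^2·99^1 ≡ 174
99^6 = 99^4·99^2 ≡ 28
99^9 = 99^8·99^1 ≡ 96
99^11 = 99^8·99^2·99^1 ≡ 24
99^18 = 99^16·99^2 ≡ 62
99^22 = 99^16·99^4·99^2 ≡ 178
99^33 = 99^32·99^1 ≡ 93
99^66 = 99^64·99^2 ≡ 92
99^99 = 99^64·99^32·99^2·99^1 ≡ 198
99^198 = 99^128·99^64·99^4·99^2 ≡ 1  ← first divisor giving 1
The order is 198.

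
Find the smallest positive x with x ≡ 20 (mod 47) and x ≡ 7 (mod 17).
772

Using Chinese Remainder Theorem:
M = 47 × 17 = 799
M1 = 17, M2 = 47
y1 = 17^(-1) mod 47 = 36
y2 = 47^(-1) mod 17 = 4
x = (20×17×36 + 7×47×4) mod 799 = 772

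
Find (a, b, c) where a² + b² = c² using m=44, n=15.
(1711, 1320, 2161)

Euclid's formula: a = m² - n², b = 2mn, c = m² + n²
m = 44, n = 15
a = 44² - 15² = 1936 - 225 = 1711
b = 2 × 44 × 15 = 1320
c = 44² + 15² = 1936 + 225 = 2161
Verification: 1711² + 1320² = 2927521 + 1742400 = 4669921 = 2161² ✓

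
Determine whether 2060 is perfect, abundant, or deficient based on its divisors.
abundant

Proper divisors of 2060: sum = 1 + 2 + 4 + 5 + 10 + 20 + 103 + 206 + 412 + 515 + 1030 = 2308
Since 2308 > 2060, 2060 is abundant.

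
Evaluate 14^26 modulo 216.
160

Repeated squaring. Binary of 26 = 11010.
14^1 ≡ 14 (mod 216); 14^2 ≡ 196 (mod 216); 14^4 ≡ 184 (mod 216); 14^8 ≡ 160 (mod 216); 14^16 ≡ 112 (mod 216)
14^26 = 14^2 × 14^8 × 14^16 ≡ 160 (mod 216)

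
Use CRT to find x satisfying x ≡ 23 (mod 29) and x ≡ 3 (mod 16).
371

Using Chinese Remainder Theorem:
M = 29 × 16 = 464
M1 = 16, M2 = 29
y1 = 16^(-1) mod 29 = 20
y2 = 29^(-1) mod 16 = 5
x = (23×16×20 + 3×29×5) mod 464 = 371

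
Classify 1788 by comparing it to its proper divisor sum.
abundant

Proper divisors of 1788: sum = 1 + 2 + 3 + 4 + 6 + 12 + 149 + 298 + 447 + 596 + 894 = 2412
Since 2412 > 1788, 1788 is abundant.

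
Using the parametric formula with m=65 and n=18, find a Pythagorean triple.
(3901, 2340, 4549)

Euclid's formula: a = m² - n², b = 2mn, c = m² + n²
m = 65, n = 18
a = 65² - 18² = 4225 - 324 = 3901
b = 2 × 65 × 18 = 2340
c = 65² + 18² = 4225 + 324 = 4549
Verification: 3901² + 2340² = 15217801 + 5475600 = 20693401 = 4549² ✓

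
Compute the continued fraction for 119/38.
[3; 7, 1, 1, 2]

Euclidean algorithm steps:
119 = 3 × 38 + 5
38 = 7 × 5 + 3
5 = 1 × 3 + 2
3 = 1 × 2 + 1
2 = 2 × 1 + 0
Continued fraction: [3; 7, 1, 1, 2]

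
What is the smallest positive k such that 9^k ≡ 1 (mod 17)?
8

17 is prime, so ord(9) divides φ(17) = 16.
Divisors of 16: 1, 2, 4, 8, 16.
Repeated squaring: 9^1 ≡ 9, 9^2 ≡ 13, 9^4 ≡ 16, 9^8 ≡ 1, 9^16 ≡ 1 (mod 17).
Test 9^d mod 17 for each divisor d in increasing order:
9^1 ≡ 9
9^2 ≡ 13
9^4 ≡ 16
9^8 ≡ 1  ← first divisor giving 1
The order is 8.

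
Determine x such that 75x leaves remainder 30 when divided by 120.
x ≡ 2 (mod 8)

gcd(75, 120) = 15, which divides 30, so solutions exist.
Divide through by 15: 5x ≡ 2 (mod 8).
Find 5^(-1) mod 8 by the extended Euclidean algorithm:
8 = 1 × 5 + 3  ⟹  3 = (1)·8 + (-1)·5
5 = 1 × 3 + 2  ⟹  2 = (-1)·8 + (2)·5
3 = 1 × 2 + 1  ⟹  1 = (2)·8 + (-3)·5
So (-3)·5 ≡ 1 (mod 8), i.e. 5^(-1) ≡ -3 ≡ 5 (mod 8).
x ≡ 5 × 2 = 10 ≡ 2 (mod 8).
Check: 75 × 2 = 150 ≡ 30 (mod 120).
x ≡ 2 (mod 8), giving 15 solutions mod 120.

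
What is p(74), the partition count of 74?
7089500

p(n) counts ways to write n as a sum of positive integers (order ignored).
Euler's pentagonal recurrence: p(k) = p(k-1) + p(k-2) - p(k-5) - p(k-7) + p(k-12) + p(k-15) - ... (offsets j(3j∓1)/2, signs ++--, p(0)=1, p(<0)=0).
DP table for k = 0..73: p(0)=1, p(1)=1, p(2)=2, p(3)=3, p(4)=5, p(5)=7, p(6)=11, p(7)=15, p(8)=22, p(9)=30, p(10)=42, p(11)=56, p(12)=77, p(13)=101, p(14)=135, p(15)=176, p(16)=231, p(17)=297, p(18)=385, p(19)=490, p(20)=627, p(21)=792, p(22)=1002, p(23)=1255, p(24)=1575, p(25)=1958, p(26)=2436, p(27)=3010, p(28)=3718, p(29)=4565, p(30)=5604, p(31)=6842, p(32)=8349, p(33)=10143, p(34)=12310, p(35)=14883, p(36)=17977, p(37)=21637, p(38)=26015, p(39)=31185, p(40)=37338, p(41)=44583, p(42)=53174, p(43)=63261, p(44)=75175, p(45)=89134, p(46)=105558, p(47)=124754, p(48)=147273, p(49)=173525, p(50)=204226, p(51)=239943, p(52)=281589, p(53)=329931, p(54)=386155, p(55)=451276, p(56)=526823, p(57)=614154, p(58)=715220, p(59)=831820, p(60)=966467, p(61)=1121505, p(62)=1300156, p(63)=1505499, p(64)=1741630, p(65)=2012558, p(66)=2323520, p(67)=2679689, p(68)=3087735, p(69)=3554345, p(70)=4087968, p(71)=4697205, p(72)=5392783, p(73)=6185689.
Final step: p(74) = p(73) + p(72) - p(69) - p(67) + p(62) + p(59) - p(52) - p(48) + p(39) + p(34) - p(23) - p(17) + p(4)
= 6185689 + 5392783 - 3554345 - 2679689 + 1300156 + 831820 - 281589 - 147273 + 31185 + 12310 - 1255 - 297 + 5
= 7089500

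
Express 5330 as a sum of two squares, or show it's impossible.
1² + 73² (a=1, b=73)

Factorization: 5330 = 2 × 5 × 13 × 41
By Fermat: n is sum of two squares iff every prime p ≡ 3 (mod 4) appears to even power.
All primes ≡ 3 (mod 4) appear to even power.
Search a = 0, 1, 2, … for 5330 - a² a perfect square: first hit at a = 1: 5330 - 1 = 5329 = 73².
5330 = 1² + 73² = 1 + 5329 ✓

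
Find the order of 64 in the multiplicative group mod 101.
50

101 is prime, so ord(64) divides φ(101) = 100.
Divisors of 100: 1, 2, 4, 5, 10, 20, 25, 50, 100.
Repeated squaring: 64^1 ≡ 64, 64^2 ≡ 56, 64^4 ≡ 5, 64^8 ≡ 25, 64^16 ≡ 19, 64^32 ≡ 58, 64^64 ≡ 31 (mod 101).
Test 64^d mod 101 for each divisor d in increasing order:
64^1 ≡ 64
64^2 ≡ 56
64^4 ≡ 5
64^5 = 64^4·64^1 ≡ 17
64^10 = 64^8·64^2 ≡ 87
64^20 = 64^16·64^4 ≡ 95
64^25 = 64^16·64^8·64^1 ≡ 100
64^50 = 64^32·64^16·64^2 ≡ 1  ← first divisor giving 1
The order is 50.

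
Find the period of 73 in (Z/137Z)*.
17

137 is prime, so ord(73) divides φ(137) = 136.
Divisors of 136: 1, 2, 4, 8, 17, 34, 68, 136.
Repeated squaring: 73^1 ≡ 73, 73^2 ≡ 123, 73^4 ≡ 59, 73^8 ≡ 56, 73^16 ≡ 122, 73^32 ≡ 88, 73^64 ≡ 72, 73^128 ≡ 115 (mod 137).
Test 73^d mod 137 for each divisor d in increasing order:
73^1 ≡ 73
73^2 ≡ 123
73^4 ≡ 59
73^8 ≡ 56
73^17 = 73^16·73^1 ≡ 1  ← first divisor giving 1
The order is 17.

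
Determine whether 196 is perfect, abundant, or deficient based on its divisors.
abundant

Proper divisors of 196: sum = 1 + 2 + 4 + 7 + 14 + 28 + 49 + 98 = 203
Since 203 > 196, 196 is abundant.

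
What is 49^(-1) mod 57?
7

gcd(49, 57) = 1, so the inverse exists.
Extended Euclidean algorithm on (57, 49):
57 = 1 × 49 + 8  ⟹  8 = (1)·57 + (-1)·49
49 = 6 × 8 + 1  ⟹  1 = (-6)·57 + (7)·49
So (7)·49 ≡ 1 (mod 57), i.e. 49^(-1) ≡ 7 (mod 57).
Check: 49 × 7 = 343 ≡ 1 (mod 57)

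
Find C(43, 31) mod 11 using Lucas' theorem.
8

Using Lucas' theorem:
Write n=43 and k=31 in base 11:
n in base 11: [3, 10]
k in base 11: [2, 9]
C(43,31) mod 11 = ∏ C(n_i, k_i) mod 11
Digit binomials (mod 11): C(3,2) = 3; C(10,9) = 10
Product: 3 × 10 = 30 ≡ 8 (mod 11)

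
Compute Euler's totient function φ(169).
156

169 = 13^2
φ(n) = n × ∏(1 - 1/p) for each prime p dividing n
φ(169) = 169 × (1 - 1/13) = 156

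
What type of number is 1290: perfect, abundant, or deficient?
abundant

Proper divisors of 1290: sum = 1 + 2 + 3 + 5 + 6 + 10 + 15 + 30 + 43 + 86 + 129 + 215 + 258 + 430 + 645 = 1878
Since 1878 > 1290, 1290 is abundant.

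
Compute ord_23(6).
11

23 is prime, so ord(6) divides φ(23) = 22.
Divisors of 22: 1, 2, 11, 22.
Repeated squaring: 6^1 ≡ 6, 6^2 ≡ 13, 6^4 ≡ 8, 6^8 ≡ 18, 6^16 ≡ 2 (mod 23).
Test 6^d mod 23 for each divisor d in increasing order:
6^1 ≡ 6
6^2 ≡ 13
6^11 = 6^8·6^2·6^1 ≡ 1  ← first divisor giving 1
The order is 11.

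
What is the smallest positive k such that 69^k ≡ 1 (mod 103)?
34

103 is prime, so ord(69) divides φ(103) = 102.
Divisors of 102: 1, 2, 3, 6, 17, 34, 51, 102.
Repeated squaring: 69^1 ≡ 69, 69^2 ≡ 23, 69^4 ≡ 14, 69^8 ≡ 93, 69^16 ≡ 100, 69^32 ≡ 9, 69^64 ≡ 81 (mod 103).
Test 69^d mod 103 for each divisor d in increasing order:
69^1 ≡ 69
69^2 ≡ 23
69^3 = 69^2·69^1 ≡ 42
69^6 = 69^4·69^2 ≡ 13
69^17 = 69^16·69^1 ≡ 102
69^34 = 69^32·69^2 ≡ 1  ← first divisor giving 1
The order is 34.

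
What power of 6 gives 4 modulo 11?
8

Baby-step giant-step with step n = ⌈√11⌉ = 4.
Baby steps 6^j mod 11 (j:value) for j=0..3: 0:1, 1:6, 2:3, 3:7.
Giant-step multiplier: 6^(-4) ≡ 6^(10-4) = 6^6 ≡ 5 (mod 11).
Giant steps γ_i = 4·5^i mod 11: γ_0=4, γ_1=9, γ_2=1 (in table at j=0).
x = i·n + j = 2·4 + 0 = 8.
Check: 6^8 ≡ 4 (mod 11).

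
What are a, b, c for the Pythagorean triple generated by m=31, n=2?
(957, 124, 965)

Euclid's formula: a = m² - n², b = 2mn, c = m² + n²
m = 31, n = 2
a = 31² - 2² = 961 - 4 = 957
b = 2 × 31 × 2 = 124
c = 31² + 2² = 961 + 4 = 965
Verification: 957² + 124² = 915849 + 15376 = 931225 = 965² ✓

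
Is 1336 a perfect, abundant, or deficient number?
deficient

Proper divisors of 1336: sum = 1 + 2 + 4 + 8 + 167 + 334 + 668 = 1184
Since 1184 < 1336, 1336 is deficient.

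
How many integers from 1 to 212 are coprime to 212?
104

212 = 2^2 × 53
φ(n) = n × ∏(1 - 1/p) for each prime p dividing n
φ(212) = 212 × (1 - 1/2) × (1 - 1/53) = 104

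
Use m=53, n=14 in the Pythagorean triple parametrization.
(2613, 1484, 3005)

Euclid's formula: a = m² - n², b = 2mn, c = m² + n²
m = 53, n = 14
a = 53² - 14² = 2809 - 196 = 2613
b = 2 × 53 × 14 = 1484
c = 53² + 14² = 2809 + 196 = 3005
Verification: 2613² + 1484² = 6827769 + 2202256 = 9030025 = 3005² ✓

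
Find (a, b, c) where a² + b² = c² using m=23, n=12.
(385, 552, 673)

Euclid's formula: a = m² - n², b = 2mn, c = m² + n²
m = 23, n = 12
a = 23² - 12² = 529 - 144 = 385
b = 2 × 23 × 12 = 552
c = 23² + 12² = 529 + 144 = 673
Verification: 385² + 552² = 148225 + 304704 = 452929 = 673² ✓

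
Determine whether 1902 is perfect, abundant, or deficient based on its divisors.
abundant

Proper divisors of 1902: sum = 1 + 2 + 3 + 6 + 317 + 634 + 951 = 1914
Since 1914 > 1902, 1902 is abundant.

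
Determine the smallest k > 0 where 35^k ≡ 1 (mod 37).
36

37 is prime, so ord(35) divides φ(37) = 36.
Divisors of 36: 1, 2, 3, 4, 6, 9, 12, 18, 36.
Repeated squaring: 35^1 ≡ 35, 35^2 ≡ 4, 35^4 ≡ 16, 35^8 ≡ 34, 35^16 ≡ 9, 35^32 ≡ 7 (mod 37).
Test 35^d mod 37 for each divisor d in increasing order:
35^1 ≡ 35
35^2 ≡ 4
35^3 = 35^2·35^1 ≡ 29
35^4 ≡ 16
35^6 = 35^4·35^2 ≡ 27
35^9 = 35^8·35^1 ≡ 6
35^12 = 35^8·35^4 ≡ 26
35^18 = 35^16·35^2 ≡ 36
35^36 = 35^32·35^4 ≡ 1  ← first divisor giving 1
The order is 36.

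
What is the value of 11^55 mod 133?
11

Repeated squaring. Binary of 55 = 110111.
11^1 ≡ 11 (mod 133); 11^2 ≡ 121 (mod 133); 11^4 ≡ 11 (mod 133); 11^8 ≡ 121 (mod 133); 11^16 ≡ 11 (mod 133); 11^32 ≡ 121 (mod 133)
11^55 = 11^1 × 11^2 × 11^4 × 11^16 × 11^32 ≡ 11 (mod 133)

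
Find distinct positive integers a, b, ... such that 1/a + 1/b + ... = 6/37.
1/7 + 1/52 + 1/13468

Greedy algorithm:
6/37: ceiling(37/6) = 7, use 1/7
5/259: ceiling(259/5) = 52, use 1/52
1/13468: ceiling(13468/1) = 13468, use 1/13468
Result: 6/37 = 1/7 + 1/52 + 1/13468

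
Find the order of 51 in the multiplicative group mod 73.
8

73 is prime, so ord(51) divides φ(73) = 72.
Divisors of 72: 1, 2, 3, 4, 6, 8, 9, 12, 18, 24, 36, 72.
Repeated squaring: 51^1 ≡ 51, 51^2 ≡ 46, 51^4 ≡ 72, 51^8 ≡ 1, 51^16 ≡ 1, 51^32 ≡ 1, 51^64 ≡ 1 (mod 73).
Test 51^d mod 73 for each divisor d in increasing order:
51^1 ≡ 51
51^2 ≡ 46
51^3 = 51^2·51^1 ≡ 10
51^4 ≡ 72
51^6 = 51^4·51^2 ≡ 27
51^8 ≡ 1  ← first divisor giving 1
The order is 8.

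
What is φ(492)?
160

492 = 2^2 × 3 × 41
φ(n) = n × ∏(1 - 1/p) for each prime p dividing n
φ(492) = 492 × (1 - 1/2) × (1 - 1/3) × (1 - 1/41) = 160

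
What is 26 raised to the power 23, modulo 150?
26

Repeated squaring. Binary of 23 = 10111.
26^1 ≡ 26 (mod 150); 26^2 ≡ 76 (mod 150); 26^4 ≡ 76 (mod 150); 26^8 ≡ 76 (mod 150); 26^16 ≡ 76 (mod 150)
26^23 = 26^1 × 26^2 × 26^4 × 26^16 ≡ 26 (mod 150)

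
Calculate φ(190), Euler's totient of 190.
72

190 = 2 × 5 × 19
φ(n) = n × ∏(1 - 1/p) for each prime p dividing n
φ(190) = 190 × (1 - 1/2) × (1 - 1/5) × (1 - 1/19) = 72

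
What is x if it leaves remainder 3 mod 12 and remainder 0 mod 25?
75

Using Chinese Remainder Theorem:
M = 12 × 25 = 300
M1 = 25, M2 = 12
y1 = 25^(-1) mod 12 = 1
y2 = 12^(-1) mod 25 = 23
x = (3×25×1 + 0×12×23) mod 300 = 75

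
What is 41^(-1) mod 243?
83

gcd(41, 243) = 1, so the inverse exists.
Extended Euclidean algorithm on (243, 41):
243 = 5 × 41 + 38  ⟹  38 = (1)·243 + (-5)·41
41 = 1 × 38 + 3  ⟹  3 = (-1)·243 + (6)·41
38 = 12 × 3 + 2  ⟹  2 = (13)·243 + (-77)·41
3 = 1 × 2 + 1  ⟹  1 = (-14)·243 + (83)·41
So (83)·41 ≡ 1 (mod 243), i.e. 41^(-1) ≡ 83 (mod 243).
Check: 41 × 83 = 3403 ≡ 1 (mod 243)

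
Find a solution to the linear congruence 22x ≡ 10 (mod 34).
x ≡ 2 (mod 17)

gcd(22, 34) = 2, which divides 10, so solutions exist.
Divide through by 2: 11x ≡ 5 (mod 17).
Find 11^(-1) mod 17 by the extended Euclidean algorithm:
17 = 1 × 11 + 6  ⟹  6 = (1)·17 + (-1)·11
11 = 1 × 6 + 5  ⟹  5 = (-1)·17 + (2)·11
6 = 1 × 5 + 1  ⟹  1 = (2)·17 + (-3)·11
So (-3)·11 ≡ 1 (mod 17), i.e. 11^(-1) ≡ -3 ≡ 14 (mod 17).
x ≡ 14 × 5 = 70 ≡ 2 (mod 17).
Check: 22 × 2 = 44 ≡ 10 (mod 34).
x ≡ 2 (mod 17), giving 2 solutions mod 34.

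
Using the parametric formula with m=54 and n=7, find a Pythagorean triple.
(2867, 756, 2965)

Euclid's formula: a = m² - n², b = 2mn, c = m² + n²
m = 54, n = 7
a = 54² - 7² = 2916 - 49 = 2867
b = 2 × 54 × 7 = 756
c = 54² + 7² = 2916 + 49 = 2965
Verification: 2867² + 756² = 8219689 + 571536 = 8791225 = 2965² ✓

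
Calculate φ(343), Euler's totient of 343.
294

343 = 7^3
φ(n) = n × ∏(1 - 1/p) for each prime p dividing n
φ(343) = 343 × (1 - 1/7) = 294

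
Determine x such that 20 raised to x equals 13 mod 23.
16

Baby-step giant-step with step n = ⌈√23⌉ = 5.
Baby steps 20^j mod 23 (j:value) for j=0..4: 0:1, 1:20, 2:9, 3:19, 4:12.
Giant-step multiplier: 20^(-5) ≡ 20^(22-5) = 20^17 ≡ 7 (mod 23).
Giant steps γ_i = 13·7^i mod 23: γ_0=13, γ_1=22, γ_2=16, γ_3=20 (in table at j=1).
x = i·n + j = 3·5 + 1 = 16.
Check: 20^16 ≡ 13 (mod 23).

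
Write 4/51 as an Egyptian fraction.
1/13 + 1/663

Greedy algorithm:
4/51: ceiling(51/4) = 13, use 1/13
1/663: ceiling(663/1) = 663, use 1/663
Result: 4/51 = 1/13 + 1/663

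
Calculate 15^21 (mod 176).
15

Repeated squaring. Binary of 21 = 10101.
15^1 ≡ 15 (mod 176); 15^2 ≡ 49 (mod 176); 15^4 ≡ 113 (mod 176); 15^8 ≡ 97 (mod 176); 15^16 ≡ 81 (mod 176)
15^21 = 15^1 × 15^4 × 15^16 ≡ 15 (mod 176)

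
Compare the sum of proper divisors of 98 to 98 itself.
deficient

Proper divisors of 98: sum = 1 + 2 + 7 + 14 + 49 = 73
Since 73 < 98, 98 is deficient.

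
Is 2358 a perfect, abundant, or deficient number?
abundant

Proper divisors of 2358: sum = 1 + 2 + 3 + 6 + 9 + 18 + 131 + 262 + 393 + 786 + 1179 = 2790
Since 2790 > 2358, 2358 is abundant.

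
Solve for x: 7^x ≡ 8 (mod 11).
9

Baby-step giant-step with step n = ⌈√11⌉ = 4.
Baby steps 7^j mod 11 (j:value) for j=0..3: 0:1, 1:7, 2:5, 3:2.
Giant-step multiplier: 7^(-4) ≡ 7^(10-4) = 7^6 ≡ 4 (mod 11).
Giant steps γ_i = 8·4^i mod 11: γ_0=8, γ_1=10, γ_2=7 (in table at j=1).
x = i·n + j = 2·4 + 1 = 9.
Check: 7^9 ≡ 8 (mod 11).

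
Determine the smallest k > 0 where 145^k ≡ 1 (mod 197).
196

197 is prime, so ord(145) divides φ(197) = 196.
Divisors of 196: 1, 2, 4, 7, 14, 28, 49, 98, 196.
Repeated squaring: 145^1 ≡ 145, 145^2 ≡ 143, 145^4 ≡ 158, 145^8 ≡ 142, 145^16 ≡ 70, 145^32 ≡ 172, 145^64 ≡ 34, 145^128 ≡ 171 (mod 197).
Test 145^d mod 197 for each divisor d in increasing order:
145^1 ≡ 145
145^2 ≡ 143
145^4 ≡ 158
145^7 = 145^4·145^2·145^1 ≡ 20
145^14 = 145^8·145^4·145^2 ≡ 6
145^28 = 145^16·145^8·145^4 ≡ 36
145^49 = 145^32·145^16·145^1 ≡ 183
145^98 = 145^64·145^32·145^2 ≡ 196
145^196 = 145^128·145^64·145^4 ≡ 1  ← first divisor giving 1
The order is 196.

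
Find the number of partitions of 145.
24908858009

p(n) counts ways to write n as a sum of positive integers (order ignored).
Euler's pentagonal recurrence: p(k) = p(k-1) + p(k-2) - p(k-5) - p(k-7) + p(k-12) + p(k-15) - ... (offsets j(3j∓1)/2, signs ++--, p(0)=1, p(<0)=0).
DP table for k = 0..144: p(0)=1, p(1)=1, p(2)=2, p(3)=3, p(4)=5, p(5)=7, p(6)=11, p(7)=15, p(8)=22, p(9)=30, p(10)=42, p(11)=56, p(12)=77, p(13)=101, p(14)=135, p(15)=176, p(16)=231, p(17)=297, p(18)=385, p(19)=490, p(20)=627, p(21)=792, p(22)=1002, p(23)=1255, p(24)=1575, p(25)=1958, p(26)=2436, p(27)=3010, p(28)=3718, p(29)=4565, p(30)=5604, p(31)=6842, p(32)=8349, p(33)=10143, p(34)=12310, p(35)=14883, p(36)=17977, p(37)=21637, p(38)=26015, p(39)=31185, p(40)=37338, p(41)=44583, p(42)=53174, p(43)=63261, p(44)=75175, p(45)=89134, p(46)=105558, p(47)=124754, p(48)=147273, p(49)=173525, p(50)=204226, p(51)=239943, p(52)=281589, p(53)=329931, p(54)=386155, p(55)=451276, p(56)=526823, p(57)=614154, p(58)=715220, p(59)=831820, p(60)=966467, p(61)=1121505, p(62)=1300156, p(63)=1505499, p(64)=1741630, p(65)=2012558, p(66)=2323520, p(67)=2679689, p(68)=3087735, p(69)=3554345, p(70)=4087968, p(71)=4697205, p(72)=5392783, p(73)=6185689, p(74)=7089500, p(75)=8118264, p(76)=9289091, p(77)=10619863, p(78)=12132164, p(79)=13848650, p(80)=15796476, p(81)=18004327, p(82)=20506255, p(83)=23338469, p(84)=26543660, p(85)=30167357, p(86)=34262962, p(87)=38887673, p(88)=44108109, p(89)=49995925, p(90)=56634173, p(91)=64112359, p(92)=72533807, p(93)=82010177, p(94)=92669720, p(95)=104651419, p(96)=118114304, p(97)=133230930, p(98)=150198136, p(99)=169229875, p(100)=190569292, p(101)=214481126, p(102)=241265379, p(103)=271248950, p(104)=304801365, p(105)=342325709, p(106)=384276336, p(107)=431149389, p(108)=483502844, p(109)=541946240, p(110)=607163746, p(111)=679903203, p(112)=761002156, p(113)=851376628, p(114)=952050665, p(115)=1064144451, p(116)=1188908248, p(117)=1327710076, p(118)=1482074143, p(119)=1653668665, p(120)=1844349560, p(121)=2056148051, p(122)=2291320912, p(123)=2552338241, p(124)=2841940500, p(125)=3163127352, p(126)=3519222692, p(127)=3913864295, p(128)=4351078600, p(129)=4835271870, p(130)=5371315400, p(131)=5964539504, p(132)=6620830889, p(133)=7346629512, p(134)=8149040695, p(135)=9035836076, p(136)=10015581680, p(137)=11097645016, p(138)=12292341831, p(139)=13610949895, p(140)=15065878135, p(141)=16670689208, p(142)=18440293320, p(143)=20390982757, p(144)=22540654445.
Final step: p(145) = p(144) + p(143) - p(140) - p(138) + p(133) + p(130) - p(123) - p(119) + p(110) + p(105) - p(94) - p(88) + p(75) + p(68) - p(53) - p(45) + p(28) + p(19) - p(0)
= 22540654445 + 20390982757 - 15065878135 - 12292341831 + 7346629512 + 5371315400 - 2552338241 - 1653668665 + 607163746 + 342325709 - 92669720 - 44108109 + 8118264 + 3087735 - 329931 - 89134 + 3718 + 490 - 1
= 24908858009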